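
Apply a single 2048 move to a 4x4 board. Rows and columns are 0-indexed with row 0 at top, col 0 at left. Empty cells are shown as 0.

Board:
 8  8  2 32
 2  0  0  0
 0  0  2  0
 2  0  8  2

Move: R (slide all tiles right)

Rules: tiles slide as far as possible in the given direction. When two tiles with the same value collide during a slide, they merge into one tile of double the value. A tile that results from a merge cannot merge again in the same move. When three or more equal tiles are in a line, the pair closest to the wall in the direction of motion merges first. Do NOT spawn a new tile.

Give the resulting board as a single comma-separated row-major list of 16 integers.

Answer: 0, 16, 2, 32, 0, 0, 0, 2, 0, 0, 0, 2, 0, 2, 8, 2

Derivation:
Slide right:
row 0: [8, 8, 2, 32] -> [0, 16, 2, 32]
row 1: [2, 0, 0, 0] -> [0, 0, 0, 2]
row 2: [0, 0, 2, 0] -> [0, 0, 0, 2]
row 3: [2, 0, 8, 2] -> [0, 2, 8, 2]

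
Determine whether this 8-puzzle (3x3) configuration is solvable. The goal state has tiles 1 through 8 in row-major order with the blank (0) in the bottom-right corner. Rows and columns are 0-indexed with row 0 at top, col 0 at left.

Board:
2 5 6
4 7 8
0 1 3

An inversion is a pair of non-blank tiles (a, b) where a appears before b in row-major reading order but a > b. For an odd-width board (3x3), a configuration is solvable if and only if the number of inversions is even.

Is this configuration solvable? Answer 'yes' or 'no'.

Inversions (pairs i<j in row-major order where tile[i] > tile[j] > 0): 13
13 is odd, so the puzzle is not solvable.

Answer: no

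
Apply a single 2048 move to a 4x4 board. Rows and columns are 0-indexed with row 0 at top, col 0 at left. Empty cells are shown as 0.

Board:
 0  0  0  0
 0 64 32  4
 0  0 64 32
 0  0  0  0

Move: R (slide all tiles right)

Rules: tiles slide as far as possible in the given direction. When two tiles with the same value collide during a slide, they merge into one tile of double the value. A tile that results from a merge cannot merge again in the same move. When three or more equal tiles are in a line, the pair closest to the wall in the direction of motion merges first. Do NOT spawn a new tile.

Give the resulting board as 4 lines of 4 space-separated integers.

Slide right:
row 0: [0, 0, 0, 0] -> [0, 0, 0, 0]
row 1: [0, 64, 32, 4] -> [0, 64, 32, 4]
row 2: [0, 0, 64, 32] -> [0, 0, 64, 32]
row 3: [0, 0, 0, 0] -> [0, 0, 0, 0]

Answer:  0  0  0  0
 0 64 32  4
 0  0 64 32
 0  0  0  0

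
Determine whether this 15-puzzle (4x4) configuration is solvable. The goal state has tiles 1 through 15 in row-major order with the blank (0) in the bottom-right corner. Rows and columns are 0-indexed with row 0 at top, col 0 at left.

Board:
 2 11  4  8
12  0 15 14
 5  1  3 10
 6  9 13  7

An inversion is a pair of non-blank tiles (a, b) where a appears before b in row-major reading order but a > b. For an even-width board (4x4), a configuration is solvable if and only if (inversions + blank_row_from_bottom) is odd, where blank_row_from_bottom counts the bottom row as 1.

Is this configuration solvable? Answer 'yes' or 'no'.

Inversions: 48
Blank is in row 1 (0-indexed from top), which is row 3 counting from the bottom (bottom = 1).
48 + 3 = 51, which is odd, so the puzzle is solvable.

Answer: yes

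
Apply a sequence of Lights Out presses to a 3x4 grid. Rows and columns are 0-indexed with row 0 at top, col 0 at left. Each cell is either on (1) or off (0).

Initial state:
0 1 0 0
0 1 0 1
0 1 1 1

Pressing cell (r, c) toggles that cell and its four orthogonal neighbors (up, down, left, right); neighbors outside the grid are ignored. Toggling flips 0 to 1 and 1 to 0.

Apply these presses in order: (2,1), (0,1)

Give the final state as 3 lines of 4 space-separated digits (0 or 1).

After press 1 at (2,1):
0 1 0 0
0 0 0 1
1 0 0 1

After press 2 at (0,1):
1 0 1 0
0 1 0 1
1 0 0 1

Answer: 1 0 1 0
0 1 0 1
1 0 0 1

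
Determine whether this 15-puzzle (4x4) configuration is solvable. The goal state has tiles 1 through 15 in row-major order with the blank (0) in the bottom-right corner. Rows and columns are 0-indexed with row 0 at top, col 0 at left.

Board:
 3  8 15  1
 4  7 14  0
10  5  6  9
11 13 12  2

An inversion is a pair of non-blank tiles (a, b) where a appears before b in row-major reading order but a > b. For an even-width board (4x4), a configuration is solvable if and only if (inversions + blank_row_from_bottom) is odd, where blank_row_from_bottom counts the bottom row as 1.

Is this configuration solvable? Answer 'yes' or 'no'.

Inversions: 43
Blank is in row 1 (0-indexed from top), which is row 3 counting from the bottom (bottom = 1).
43 + 3 = 46, which is even, so the puzzle is not solvable.

Answer: no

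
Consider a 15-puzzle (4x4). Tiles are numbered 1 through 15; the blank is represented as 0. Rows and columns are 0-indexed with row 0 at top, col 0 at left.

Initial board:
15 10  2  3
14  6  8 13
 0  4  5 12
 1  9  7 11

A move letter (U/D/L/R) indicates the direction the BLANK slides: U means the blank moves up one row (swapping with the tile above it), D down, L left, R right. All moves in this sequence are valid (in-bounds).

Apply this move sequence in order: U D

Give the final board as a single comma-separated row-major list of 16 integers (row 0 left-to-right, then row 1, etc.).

After move 1 (U):
15 10  2  3
 0  6  8 13
14  4  5 12
 1  9  7 11

After move 2 (D):
15 10  2  3
14  6  8 13
 0  4  5 12
 1  9  7 11

Answer: 15, 10, 2, 3, 14, 6, 8, 13, 0, 4, 5, 12, 1, 9, 7, 11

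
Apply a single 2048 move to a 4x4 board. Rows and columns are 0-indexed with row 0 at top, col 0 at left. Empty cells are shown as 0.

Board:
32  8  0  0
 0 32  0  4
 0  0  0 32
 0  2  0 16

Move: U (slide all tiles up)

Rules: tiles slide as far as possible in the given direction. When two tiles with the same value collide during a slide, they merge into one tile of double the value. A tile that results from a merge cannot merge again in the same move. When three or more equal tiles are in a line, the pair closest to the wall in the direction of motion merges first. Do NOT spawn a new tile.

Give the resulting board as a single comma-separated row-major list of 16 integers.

Answer: 32, 8, 0, 4, 0, 32, 0, 32, 0, 2, 0, 16, 0, 0, 0, 0

Derivation:
Slide up:
col 0: [32, 0, 0, 0] -> [32, 0, 0, 0]
col 1: [8, 32, 0, 2] -> [8, 32, 2, 0]
col 2: [0, 0, 0, 0] -> [0, 0, 0, 0]
col 3: [0, 4, 32, 16] -> [4, 32, 16, 0]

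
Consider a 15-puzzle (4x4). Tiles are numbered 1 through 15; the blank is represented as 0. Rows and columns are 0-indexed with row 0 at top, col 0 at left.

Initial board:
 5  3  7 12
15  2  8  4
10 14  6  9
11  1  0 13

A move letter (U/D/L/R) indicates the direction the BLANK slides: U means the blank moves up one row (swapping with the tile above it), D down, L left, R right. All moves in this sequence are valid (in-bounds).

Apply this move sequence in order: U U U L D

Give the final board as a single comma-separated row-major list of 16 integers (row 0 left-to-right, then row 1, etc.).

After move 1 (U):
 5  3  7 12
15  2  8  4
10 14  0  9
11  1  6 13

After move 2 (U):
 5  3  7 12
15  2  0  4
10 14  8  9
11  1  6 13

After move 3 (U):
 5  3  0 12
15  2  7  4
10 14  8  9
11  1  6 13

After move 4 (L):
 5  0  3 12
15  2  7  4
10 14  8  9
11  1  6 13

After move 5 (D):
 5  2  3 12
15  0  7  4
10 14  8  9
11  1  6 13

Answer: 5, 2, 3, 12, 15, 0, 7, 4, 10, 14, 8, 9, 11, 1, 6, 13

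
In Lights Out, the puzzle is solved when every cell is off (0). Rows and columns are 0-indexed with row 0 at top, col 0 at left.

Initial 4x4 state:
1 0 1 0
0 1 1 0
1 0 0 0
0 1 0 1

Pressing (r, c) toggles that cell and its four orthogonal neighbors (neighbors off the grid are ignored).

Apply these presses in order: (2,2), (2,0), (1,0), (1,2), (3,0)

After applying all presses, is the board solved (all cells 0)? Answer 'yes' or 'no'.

Answer: no

Derivation:
After press 1 at (2,2):
1 0 1 0
0 1 0 0
1 1 1 1
0 1 1 1

After press 2 at (2,0):
1 0 1 0
1 1 0 0
0 0 1 1
1 1 1 1

After press 3 at (1,0):
0 0 1 0
0 0 0 0
1 0 1 1
1 1 1 1

After press 4 at (1,2):
0 0 0 0
0 1 1 1
1 0 0 1
1 1 1 1

After press 5 at (3,0):
0 0 0 0
0 1 1 1
0 0 0 1
0 0 1 1

Lights still on: 6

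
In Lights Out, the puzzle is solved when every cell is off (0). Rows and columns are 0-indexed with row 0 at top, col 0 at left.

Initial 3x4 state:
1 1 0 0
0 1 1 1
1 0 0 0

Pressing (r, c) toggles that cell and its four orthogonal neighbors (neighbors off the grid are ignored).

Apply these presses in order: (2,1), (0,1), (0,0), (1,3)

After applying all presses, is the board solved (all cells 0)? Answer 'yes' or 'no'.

After press 1 at (2,1):
1 1 0 0
0 0 1 1
0 1 1 0

After press 2 at (0,1):
0 0 1 0
0 1 1 1
0 1 1 0

After press 3 at (0,0):
1 1 1 0
1 1 1 1
0 1 1 0

After press 4 at (1,3):
1 1 1 1
1 1 0 0
0 1 1 1

Lights still on: 9

Answer: no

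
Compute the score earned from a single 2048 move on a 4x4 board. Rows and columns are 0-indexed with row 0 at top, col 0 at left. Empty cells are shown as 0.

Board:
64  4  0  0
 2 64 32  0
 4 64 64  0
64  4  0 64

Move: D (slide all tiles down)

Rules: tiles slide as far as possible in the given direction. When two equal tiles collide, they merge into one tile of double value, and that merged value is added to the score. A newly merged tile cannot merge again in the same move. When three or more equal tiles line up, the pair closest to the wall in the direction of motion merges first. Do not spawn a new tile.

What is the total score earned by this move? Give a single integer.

Slide down:
col 0: [64, 2, 4, 64] -> [64, 2, 4, 64]  score +0 (running 0)
col 1: [4, 64, 64, 4] -> [0, 4, 128, 4]  score +128 (running 128)
col 2: [0, 32, 64, 0] -> [0, 0, 32, 64]  score +0 (running 128)
col 3: [0, 0, 0, 64] -> [0, 0, 0, 64]  score +0 (running 128)
Board after move:
 64   0   0   0
  2   4   0   0
  4 128  32   0
 64   4  64  64

Answer: 128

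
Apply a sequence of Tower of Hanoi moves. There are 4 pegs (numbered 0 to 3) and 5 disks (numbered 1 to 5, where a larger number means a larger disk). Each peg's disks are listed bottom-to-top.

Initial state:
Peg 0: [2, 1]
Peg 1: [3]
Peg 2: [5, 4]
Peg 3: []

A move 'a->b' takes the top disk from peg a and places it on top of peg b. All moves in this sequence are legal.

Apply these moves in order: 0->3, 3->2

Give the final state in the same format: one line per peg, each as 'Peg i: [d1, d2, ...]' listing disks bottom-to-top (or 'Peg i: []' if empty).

Answer: Peg 0: [2]
Peg 1: [3]
Peg 2: [5, 4, 1]
Peg 3: []

Derivation:
After move 1 (0->3):
Peg 0: [2]
Peg 1: [3]
Peg 2: [5, 4]
Peg 3: [1]

After move 2 (3->2):
Peg 0: [2]
Peg 1: [3]
Peg 2: [5, 4, 1]
Peg 3: []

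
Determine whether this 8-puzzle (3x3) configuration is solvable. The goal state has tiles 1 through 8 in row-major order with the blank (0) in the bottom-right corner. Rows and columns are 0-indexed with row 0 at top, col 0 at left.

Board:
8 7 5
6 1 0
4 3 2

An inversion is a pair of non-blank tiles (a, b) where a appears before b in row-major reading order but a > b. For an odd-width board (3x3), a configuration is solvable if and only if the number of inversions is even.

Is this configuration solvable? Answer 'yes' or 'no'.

Inversions (pairs i<j in row-major order where tile[i] > tile[j] > 0): 24
24 is even, so the puzzle is solvable.

Answer: yes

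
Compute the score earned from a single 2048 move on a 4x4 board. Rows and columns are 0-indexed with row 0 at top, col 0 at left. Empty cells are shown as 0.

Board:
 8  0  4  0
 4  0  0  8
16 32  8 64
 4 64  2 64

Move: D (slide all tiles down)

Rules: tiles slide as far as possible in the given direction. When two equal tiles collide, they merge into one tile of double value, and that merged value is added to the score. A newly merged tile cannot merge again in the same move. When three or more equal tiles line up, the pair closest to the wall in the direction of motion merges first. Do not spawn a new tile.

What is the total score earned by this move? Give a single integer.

Slide down:
col 0: [8, 4, 16, 4] -> [8, 4, 16, 4]  score +0 (running 0)
col 1: [0, 0, 32, 64] -> [0, 0, 32, 64]  score +0 (running 0)
col 2: [4, 0, 8, 2] -> [0, 4, 8, 2]  score +0 (running 0)
col 3: [0, 8, 64, 64] -> [0, 0, 8, 128]  score +128 (running 128)
Board after move:
  8   0   0   0
  4   0   4   0
 16  32   8   8
  4  64   2 128

Answer: 128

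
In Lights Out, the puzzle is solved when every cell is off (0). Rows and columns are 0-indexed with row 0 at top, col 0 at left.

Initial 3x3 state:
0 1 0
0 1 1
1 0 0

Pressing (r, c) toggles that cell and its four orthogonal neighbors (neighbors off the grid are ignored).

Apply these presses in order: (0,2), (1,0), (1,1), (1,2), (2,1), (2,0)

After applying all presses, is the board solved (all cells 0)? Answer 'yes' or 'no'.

Answer: no

Derivation:
After press 1 at (0,2):
0 0 1
0 1 0
1 0 0

After press 2 at (1,0):
1 0 1
1 0 0
0 0 0

After press 3 at (1,1):
1 1 1
0 1 1
0 1 0

After press 4 at (1,2):
1 1 0
0 0 0
0 1 1

After press 5 at (2,1):
1 1 0
0 1 0
1 0 0

After press 6 at (2,0):
1 1 0
1 1 0
0 1 0

Lights still on: 5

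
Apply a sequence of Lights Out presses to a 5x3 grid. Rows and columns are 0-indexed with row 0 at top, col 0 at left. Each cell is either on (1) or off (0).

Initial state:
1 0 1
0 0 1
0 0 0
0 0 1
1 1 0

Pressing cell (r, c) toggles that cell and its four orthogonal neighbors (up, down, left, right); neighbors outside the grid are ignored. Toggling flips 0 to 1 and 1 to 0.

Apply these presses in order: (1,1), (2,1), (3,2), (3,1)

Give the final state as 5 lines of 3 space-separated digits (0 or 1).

Answer: 1 1 1
1 0 0
1 1 0
1 1 1
1 0 1

Derivation:
After press 1 at (1,1):
1 1 1
1 1 0
0 1 0
0 0 1
1 1 0

After press 2 at (2,1):
1 1 1
1 0 0
1 0 1
0 1 1
1 1 0

After press 3 at (3,2):
1 1 1
1 0 0
1 0 0
0 0 0
1 1 1

After press 4 at (3,1):
1 1 1
1 0 0
1 1 0
1 1 1
1 0 1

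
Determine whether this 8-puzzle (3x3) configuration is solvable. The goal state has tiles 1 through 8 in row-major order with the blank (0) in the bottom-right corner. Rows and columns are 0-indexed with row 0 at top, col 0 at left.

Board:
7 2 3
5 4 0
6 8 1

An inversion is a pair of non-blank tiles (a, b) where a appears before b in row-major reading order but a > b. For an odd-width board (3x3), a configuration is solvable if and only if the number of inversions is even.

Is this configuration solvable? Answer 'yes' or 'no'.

Inversions (pairs i<j in row-major order where tile[i] > tile[j] > 0): 13
13 is odd, so the puzzle is not solvable.

Answer: no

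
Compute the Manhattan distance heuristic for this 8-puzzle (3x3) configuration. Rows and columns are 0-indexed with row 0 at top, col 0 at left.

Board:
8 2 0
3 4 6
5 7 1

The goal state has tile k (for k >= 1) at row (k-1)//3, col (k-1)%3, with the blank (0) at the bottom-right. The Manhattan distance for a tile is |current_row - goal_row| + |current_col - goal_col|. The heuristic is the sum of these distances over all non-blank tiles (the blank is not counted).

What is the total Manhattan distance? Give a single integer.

Answer: 14

Derivation:
Tile 8: at (0,0), goal (2,1), distance |0-2|+|0-1| = 3
Tile 2: at (0,1), goal (0,1), distance |0-0|+|1-1| = 0
Tile 3: at (1,0), goal (0,2), distance |1-0|+|0-2| = 3
Tile 4: at (1,1), goal (1,0), distance |1-1|+|1-0| = 1
Tile 6: at (1,2), goal (1,2), distance |1-1|+|2-2| = 0
Tile 5: at (2,0), goal (1,1), distance |2-1|+|0-1| = 2
Tile 7: at (2,1), goal (2,0), distance |2-2|+|1-0| = 1
Tile 1: at (2,2), goal (0,0), distance |2-0|+|2-0| = 4
Sum: 3 + 0 + 3 + 1 + 0 + 2 + 1 + 4 = 14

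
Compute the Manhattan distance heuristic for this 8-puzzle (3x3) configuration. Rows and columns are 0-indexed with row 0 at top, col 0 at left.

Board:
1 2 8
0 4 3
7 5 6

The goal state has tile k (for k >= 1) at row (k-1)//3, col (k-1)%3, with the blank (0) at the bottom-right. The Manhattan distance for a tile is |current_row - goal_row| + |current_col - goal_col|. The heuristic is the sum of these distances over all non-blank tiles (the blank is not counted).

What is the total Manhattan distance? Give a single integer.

Tile 1: (0,0)->(0,0) = 0
Tile 2: (0,1)->(0,1) = 0
Tile 8: (0,2)->(2,1) = 3
Tile 4: (1,1)->(1,0) = 1
Tile 3: (1,2)->(0,2) = 1
Tile 7: (2,0)->(2,0) = 0
Tile 5: (2,1)->(1,1) = 1
Tile 6: (2,2)->(1,2) = 1
Sum: 0 + 0 + 3 + 1 + 1 + 0 + 1 + 1 = 7

Answer: 7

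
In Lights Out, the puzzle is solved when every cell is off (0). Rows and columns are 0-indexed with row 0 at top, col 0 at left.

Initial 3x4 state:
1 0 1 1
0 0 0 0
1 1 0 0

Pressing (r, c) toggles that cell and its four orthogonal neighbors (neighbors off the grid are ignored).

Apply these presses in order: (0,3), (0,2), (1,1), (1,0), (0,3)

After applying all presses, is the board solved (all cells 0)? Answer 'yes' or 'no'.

After press 1 at (0,3):
1 0 0 0
0 0 0 1
1 1 0 0

After press 2 at (0,2):
1 1 1 1
0 0 1 1
1 1 0 0

After press 3 at (1,1):
1 0 1 1
1 1 0 1
1 0 0 0

After press 4 at (1,0):
0 0 1 1
0 0 0 1
0 0 0 0

After press 5 at (0,3):
0 0 0 0
0 0 0 0
0 0 0 0

Lights still on: 0

Answer: yes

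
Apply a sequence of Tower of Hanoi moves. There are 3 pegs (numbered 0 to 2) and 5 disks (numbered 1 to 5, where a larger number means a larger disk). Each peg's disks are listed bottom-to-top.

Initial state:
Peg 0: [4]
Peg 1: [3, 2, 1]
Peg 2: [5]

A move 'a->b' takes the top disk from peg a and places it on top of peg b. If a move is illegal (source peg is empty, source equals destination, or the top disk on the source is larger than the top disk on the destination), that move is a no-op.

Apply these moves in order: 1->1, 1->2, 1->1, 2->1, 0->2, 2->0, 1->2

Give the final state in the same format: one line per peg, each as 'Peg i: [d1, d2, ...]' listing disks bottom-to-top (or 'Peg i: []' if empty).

After move 1 (1->1):
Peg 0: [4]
Peg 1: [3, 2, 1]
Peg 2: [5]

After move 2 (1->2):
Peg 0: [4]
Peg 1: [3, 2]
Peg 2: [5, 1]

After move 3 (1->1):
Peg 0: [4]
Peg 1: [3, 2]
Peg 2: [5, 1]

After move 4 (2->1):
Peg 0: [4]
Peg 1: [3, 2, 1]
Peg 2: [5]

After move 5 (0->2):
Peg 0: []
Peg 1: [3, 2, 1]
Peg 2: [5, 4]

After move 6 (2->0):
Peg 0: [4]
Peg 1: [3, 2, 1]
Peg 2: [5]

After move 7 (1->2):
Peg 0: [4]
Peg 1: [3, 2]
Peg 2: [5, 1]

Answer: Peg 0: [4]
Peg 1: [3, 2]
Peg 2: [5, 1]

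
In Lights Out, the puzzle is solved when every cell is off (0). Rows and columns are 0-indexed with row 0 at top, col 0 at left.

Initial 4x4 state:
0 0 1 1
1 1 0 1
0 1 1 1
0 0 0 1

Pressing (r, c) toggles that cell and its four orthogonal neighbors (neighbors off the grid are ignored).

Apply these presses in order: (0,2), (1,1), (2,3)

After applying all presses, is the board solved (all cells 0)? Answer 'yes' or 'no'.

Answer: yes

Derivation:
After press 1 at (0,2):
0 1 0 0
1 1 1 1
0 1 1 1
0 0 0 1

After press 2 at (1,1):
0 0 0 0
0 0 0 1
0 0 1 1
0 0 0 1

After press 3 at (2,3):
0 0 0 0
0 0 0 0
0 0 0 0
0 0 0 0

Lights still on: 0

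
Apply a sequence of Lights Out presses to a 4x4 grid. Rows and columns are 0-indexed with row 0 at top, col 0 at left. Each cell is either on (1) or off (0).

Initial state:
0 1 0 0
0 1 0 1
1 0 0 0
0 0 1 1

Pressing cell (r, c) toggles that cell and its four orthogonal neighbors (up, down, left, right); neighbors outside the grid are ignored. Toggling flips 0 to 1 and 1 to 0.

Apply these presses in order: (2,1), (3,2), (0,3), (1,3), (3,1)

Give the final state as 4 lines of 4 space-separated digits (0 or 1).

Answer: 0 1 1 0
0 0 1 1
0 0 0 1
1 1 1 0

Derivation:
After press 1 at (2,1):
0 1 0 0
0 0 0 1
0 1 1 0
0 1 1 1

After press 2 at (3,2):
0 1 0 0
0 0 0 1
0 1 0 0
0 0 0 0

After press 3 at (0,3):
0 1 1 1
0 0 0 0
0 1 0 0
0 0 0 0

After press 4 at (1,3):
0 1 1 0
0 0 1 1
0 1 0 1
0 0 0 0

After press 5 at (3,1):
0 1 1 0
0 0 1 1
0 0 0 1
1 1 1 0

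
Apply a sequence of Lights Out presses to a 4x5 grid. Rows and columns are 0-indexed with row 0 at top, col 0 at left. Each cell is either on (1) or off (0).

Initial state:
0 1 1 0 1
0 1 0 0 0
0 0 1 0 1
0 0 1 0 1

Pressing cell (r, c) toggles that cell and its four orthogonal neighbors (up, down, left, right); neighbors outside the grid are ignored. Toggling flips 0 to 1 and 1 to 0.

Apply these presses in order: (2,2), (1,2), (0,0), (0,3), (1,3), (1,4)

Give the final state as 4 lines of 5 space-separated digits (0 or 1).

Answer: 1 0 1 0 1
1 0 1 0 0
0 1 1 0 0
0 0 0 0 1

Derivation:
After press 1 at (2,2):
0 1 1 0 1
0 1 1 0 0
0 1 0 1 1
0 0 0 0 1

After press 2 at (1,2):
0 1 0 0 1
0 0 0 1 0
0 1 1 1 1
0 0 0 0 1

After press 3 at (0,0):
1 0 0 0 1
1 0 0 1 0
0 1 1 1 1
0 0 0 0 1

After press 4 at (0,3):
1 0 1 1 0
1 0 0 0 0
0 1 1 1 1
0 0 0 0 1

After press 5 at (1,3):
1 0 1 0 0
1 0 1 1 1
0 1 1 0 1
0 0 0 0 1

After press 6 at (1,4):
1 0 1 0 1
1 0 1 0 0
0 1 1 0 0
0 0 0 0 1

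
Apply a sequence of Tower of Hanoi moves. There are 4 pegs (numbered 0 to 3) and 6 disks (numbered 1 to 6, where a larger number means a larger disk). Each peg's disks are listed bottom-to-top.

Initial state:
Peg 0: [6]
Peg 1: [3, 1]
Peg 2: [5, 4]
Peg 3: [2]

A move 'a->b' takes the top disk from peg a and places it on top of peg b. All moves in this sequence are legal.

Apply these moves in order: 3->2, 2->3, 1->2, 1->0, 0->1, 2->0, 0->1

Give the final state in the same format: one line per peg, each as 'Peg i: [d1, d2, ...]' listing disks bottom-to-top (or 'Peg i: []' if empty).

After move 1 (3->2):
Peg 0: [6]
Peg 1: [3, 1]
Peg 2: [5, 4, 2]
Peg 3: []

After move 2 (2->3):
Peg 0: [6]
Peg 1: [3, 1]
Peg 2: [5, 4]
Peg 3: [2]

After move 3 (1->2):
Peg 0: [6]
Peg 1: [3]
Peg 2: [5, 4, 1]
Peg 3: [2]

After move 4 (1->0):
Peg 0: [6, 3]
Peg 1: []
Peg 2: [5, 4, 1]
Peg 3: [2]

After move 5 (0->1):
Peg 0: [6]
Peg 1: [3]
Peg 2: [5, 4, 1]
Peg 3: [2]

After move 6 (2->0):
Peg 0: [6, 1]
Peg 1: [3]
Peg 2: [5, 4]
Peg 3: [2]

After move 7 (0->1):
Peg 0: [6]
Peg 1: [3, 1]
Peg 2: [5, 4]
Peg 3: [2]

Answer: Peg 0: [6]
Peg 1: [3, 1]
Peg 2: [5, 4]
Peg 3: [2]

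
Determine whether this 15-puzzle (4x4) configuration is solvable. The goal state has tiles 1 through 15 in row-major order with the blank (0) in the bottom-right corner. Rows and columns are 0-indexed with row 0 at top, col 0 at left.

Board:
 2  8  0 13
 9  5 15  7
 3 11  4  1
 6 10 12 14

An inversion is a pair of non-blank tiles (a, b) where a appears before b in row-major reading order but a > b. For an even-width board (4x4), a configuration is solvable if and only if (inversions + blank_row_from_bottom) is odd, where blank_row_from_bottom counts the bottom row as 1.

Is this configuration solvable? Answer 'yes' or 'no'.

Inversions: 45
Blank is in row 0 (0-indexed from top), which is row 4 counting from the bottom (bottom = 1).
45 + 4 = 49, which is odd, so the puzzle is solvable.

Answer: yes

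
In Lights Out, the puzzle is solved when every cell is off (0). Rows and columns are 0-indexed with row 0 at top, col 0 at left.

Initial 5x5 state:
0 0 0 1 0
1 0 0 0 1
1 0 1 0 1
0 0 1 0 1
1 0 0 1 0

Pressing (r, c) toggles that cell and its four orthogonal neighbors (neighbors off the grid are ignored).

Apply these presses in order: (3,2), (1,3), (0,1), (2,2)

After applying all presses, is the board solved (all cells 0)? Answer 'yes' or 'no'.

Answer: no

Derivation:
After press 1 at (3,2):
0 0 0 1 0
1 0 0 0 1
1 0 0 0 1
0 1 0 1 1
1 0 1 1 0

After press 2 at (1,3):
0 0 0 0 0
1 0 1 1 0
1 0 0 1 1
0 1 0 1 1
1 0 1 1 0

After press 3 at (0,1):
1 1 1 0 0
1 1 1 1 0
1 0 0 1 1
0 1 0 1 1
1 0 1 1 0

After press 4 at (2,2):
1 1 1 0 0
1 1 0 1 0
1 1 1 0 1
0 1 1 1 1
1 0 1 1 0

Lights still on: 17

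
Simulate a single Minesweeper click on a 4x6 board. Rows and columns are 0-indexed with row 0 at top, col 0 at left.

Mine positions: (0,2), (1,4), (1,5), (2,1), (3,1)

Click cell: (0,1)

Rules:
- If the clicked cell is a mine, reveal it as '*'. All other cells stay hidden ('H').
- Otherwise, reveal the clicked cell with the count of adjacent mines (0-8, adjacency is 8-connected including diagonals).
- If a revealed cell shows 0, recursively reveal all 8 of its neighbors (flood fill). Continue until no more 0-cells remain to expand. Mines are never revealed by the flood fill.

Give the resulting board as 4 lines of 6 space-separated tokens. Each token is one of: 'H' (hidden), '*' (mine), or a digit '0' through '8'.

H 1 H H H H
H H H H H H
H H H H H H
H H H H H H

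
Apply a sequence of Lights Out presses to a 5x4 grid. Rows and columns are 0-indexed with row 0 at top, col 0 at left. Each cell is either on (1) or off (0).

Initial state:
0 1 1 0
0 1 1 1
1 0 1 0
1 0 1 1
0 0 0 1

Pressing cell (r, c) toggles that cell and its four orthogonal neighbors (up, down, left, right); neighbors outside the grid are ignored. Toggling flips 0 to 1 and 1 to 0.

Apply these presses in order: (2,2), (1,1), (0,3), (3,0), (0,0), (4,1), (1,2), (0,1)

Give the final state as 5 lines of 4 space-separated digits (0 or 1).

Answer: 0 0 0 1
0 0 0 1
0 0 1 1
0 0 0 1
0 1 1 1

Derivation:
After press 1 at (2,2):
0 1 1 0
0 1 0 1
1 1 0 1
1 0 0 1
0 0 0 1

After press 2 at (1,1):
0 0 1 0
1 0 1 1
1 0 0 1
1 0 0 1
0 0 0 1

After press 3 at (0,3):
0 0 0 1
1 0 1 0
1 0 0 1
1 0 0 1
0 0 0 1

After press 4 at (3,0):
0 0 0 1
1 0 1 0
0 0 0 1
0 1 0 1
1 0 0 1

After press 5 at (0,0):
1 1 0 1
0 0 1 0
0 0 0 1
0 1 0 1
1 0 0 1

After press 6 at (4,1):
1 1 0 1
0 0 1 0
0 0 0 1
0 0 0 1
0 1 1 1

After press 7 at (1,2):
1 1 1 1
0 1 0 1
0 0 1 1
0 0 0 1
0 1 1 1

After press 8 at (0,1):
0 0 0 1
0 0 0 1
0 0 1 1
0 0 0 1
0 1 1 1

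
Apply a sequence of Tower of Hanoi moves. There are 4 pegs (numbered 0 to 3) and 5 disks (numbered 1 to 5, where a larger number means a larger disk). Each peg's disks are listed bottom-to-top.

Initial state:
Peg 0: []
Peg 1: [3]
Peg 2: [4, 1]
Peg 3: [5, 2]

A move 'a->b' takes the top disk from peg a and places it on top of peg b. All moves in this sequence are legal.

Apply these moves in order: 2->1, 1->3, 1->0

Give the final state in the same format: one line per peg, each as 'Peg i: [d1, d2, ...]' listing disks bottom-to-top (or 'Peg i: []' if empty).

After move 1 (2->1):
Peg 0: []
Peg 1: [3, 1]
Peg 2: [4]
Peg 3: [5, 2]

After move 2 (1->3):
Peg 0: []
Peg 1: [3]
Peg 2: [4]
Peg 3: [5, 2, 1]

After move 3 (1->0):
Peg 0: [3]
Peg 1: []
Peg 2: [4]
Peg 3: [5, 2, 1]

Answer: Peg 0: [3]
Peg 1: []
Peg 2: [4]
Peg 3: [5, 2, 1]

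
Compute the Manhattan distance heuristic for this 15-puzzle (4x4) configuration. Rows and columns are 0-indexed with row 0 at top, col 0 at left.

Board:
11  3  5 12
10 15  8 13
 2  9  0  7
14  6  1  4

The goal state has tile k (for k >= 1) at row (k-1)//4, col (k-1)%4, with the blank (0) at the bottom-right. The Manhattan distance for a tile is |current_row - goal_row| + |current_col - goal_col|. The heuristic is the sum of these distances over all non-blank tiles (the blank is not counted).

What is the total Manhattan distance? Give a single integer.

Tile 11: at (0,0), goal (2,2), distance |0-2|+|0-2| = 4
Tile 3: at (0,1), goal (0,2), distance |0-0|+|1-2| = 1
Tile 5: at (0,2), goal (1,0), distance |0-1|+|2-0| = 3
Tile 12: at (0,3), goal (2,3), distance |0-2|+|3-3| = 2
Tile 10: at (1,0), goal (2,1), distance |1-2|+|0-1| = 2
Tile 15: at (1,1), goal (3,2), distance |1-3|+|1-2| = 3
Tile 8: at (1,2), goal (1,3), distance |1-1|+|2-3| = 1
Tile 13: at (1,3), goal (3,0), distance |1-3|+|3-0| = 5
Tile 2: at (2,0), goal (0,1), distance |2-0|+|0-1| = 3
Tile 9: at (2,1), goal (2,0), distance |2-2|+|1-0| = 1
Tile 7: at (2,3), goal (1,2), distance |2-1|+|3-2| = 2
Tile 14: at (3,0), goal (3,1), distance |3-3|+|0-1| = 1
Tile 6: at (3,1), goal (1,1), distance |3-1|+|1-1| = 2
Tile 1: at (3,2), goal (0,0), distance |3-0|+|2-0| = 5
Tile 4: at (3,3), goal (0,3), distance |3-0|+|3-3| = 3
Sum: 4 + 1 + 3 + 2 + 2 + 3 + 1 + 5 + 3 + 1 + 2 + 1 + 2 + 5 + 3 = 38

Answer: 38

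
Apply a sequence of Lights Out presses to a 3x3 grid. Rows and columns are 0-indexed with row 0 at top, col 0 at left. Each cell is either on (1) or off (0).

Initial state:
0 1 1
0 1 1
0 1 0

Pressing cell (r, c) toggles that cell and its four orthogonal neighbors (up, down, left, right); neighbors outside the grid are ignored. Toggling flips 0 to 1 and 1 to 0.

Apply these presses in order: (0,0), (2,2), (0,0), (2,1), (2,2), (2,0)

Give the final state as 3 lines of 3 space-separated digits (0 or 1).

Answer: 0 1 1
1 0 1
0 1 1

Derivation:
After press 1 at (0,0):
1 0 1
1 1 1
0 1 0

After press 2 at (2,2):
1 0 1
1 1 0
0 0 1

After press 3 at (0,0):
0 1 1
0 1 0
0 0 1

After press 4 at (2,1):
0 1 1
0 0 0
1 1 0

After press 5 at (2,2):
0 1 1
0 0 1
1 0 1

After press 6 at (2,0):
0 1 1
1 0 1
0 1 1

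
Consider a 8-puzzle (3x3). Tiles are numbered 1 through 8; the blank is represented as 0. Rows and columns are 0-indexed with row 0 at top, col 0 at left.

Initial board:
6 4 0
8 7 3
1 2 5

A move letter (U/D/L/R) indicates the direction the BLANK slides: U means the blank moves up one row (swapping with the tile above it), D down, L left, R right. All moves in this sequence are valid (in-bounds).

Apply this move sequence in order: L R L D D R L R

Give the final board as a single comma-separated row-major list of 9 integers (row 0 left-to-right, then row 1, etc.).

Answer: 6, 7, 4, 8, 2, 3, 1, 5, 0

Derivation:
After move 1 (L):
6 0 4
8 7 3
1 2 5

After move 2 (R):
6 4 0
8 7 3
1 2 5

After move 3 (L):
6 0 4
8 7 3
1 2 5

After move 4 (D):
6 7 4
8 0 3
1 2 5

After move 5 (D):
6 7 4
8 2 3
1 0 5

After move 6 (R):
6 7 4
8 2 3
1 5 0

After move 7 (L):
6 7 4
8 2 3
1 0 5

After move 8 (R):
6 7 4
8 2 3
1 5 0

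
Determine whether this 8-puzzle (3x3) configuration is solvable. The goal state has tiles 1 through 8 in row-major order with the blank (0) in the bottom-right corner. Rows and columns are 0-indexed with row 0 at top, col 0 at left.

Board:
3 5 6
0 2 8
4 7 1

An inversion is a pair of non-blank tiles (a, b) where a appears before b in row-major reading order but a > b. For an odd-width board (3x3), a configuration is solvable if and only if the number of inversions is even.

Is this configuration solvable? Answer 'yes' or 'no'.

Inversions (pairs i<j in row-major order where tile[i] > tile[j] > 0): 14
14 is even, so the puzzle is solvable.

Answer: yes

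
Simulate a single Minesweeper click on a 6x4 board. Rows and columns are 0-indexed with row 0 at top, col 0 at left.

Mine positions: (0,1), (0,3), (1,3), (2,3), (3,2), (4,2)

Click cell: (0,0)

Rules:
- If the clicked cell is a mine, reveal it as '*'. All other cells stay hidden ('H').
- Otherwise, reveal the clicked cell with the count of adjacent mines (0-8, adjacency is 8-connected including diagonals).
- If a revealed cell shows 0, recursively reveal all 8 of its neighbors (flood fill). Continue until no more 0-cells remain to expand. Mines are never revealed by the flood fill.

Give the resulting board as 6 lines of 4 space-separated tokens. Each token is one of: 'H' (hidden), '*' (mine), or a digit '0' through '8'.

1 H H H
H H H H
H H H H
H H H H
H H H H
H H H H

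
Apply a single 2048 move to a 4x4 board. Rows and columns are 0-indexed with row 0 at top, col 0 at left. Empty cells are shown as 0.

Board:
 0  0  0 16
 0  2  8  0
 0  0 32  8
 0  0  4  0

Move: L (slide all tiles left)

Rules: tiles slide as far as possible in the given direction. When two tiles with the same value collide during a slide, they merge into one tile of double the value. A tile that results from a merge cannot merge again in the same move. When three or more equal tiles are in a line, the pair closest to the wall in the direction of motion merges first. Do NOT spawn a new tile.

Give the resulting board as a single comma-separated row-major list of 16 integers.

Answer: 16, 0, 0, 0, 2, 8, 0, 0, 32, 8, 0, 0, 4, 0, 0, 0

Derivation:
Slide left:
row 0: [0, 0, 0, 16] -> [16, 0, 0, 0]
row 1: [0, 2, 8, 0] -> [2, 8, 0, 0]
row 2: [0, 0, 32, 8] -> [32, 8, 0, 0]
row 3: [0, 0, 4, 0] -> [4, 0, 0, 0]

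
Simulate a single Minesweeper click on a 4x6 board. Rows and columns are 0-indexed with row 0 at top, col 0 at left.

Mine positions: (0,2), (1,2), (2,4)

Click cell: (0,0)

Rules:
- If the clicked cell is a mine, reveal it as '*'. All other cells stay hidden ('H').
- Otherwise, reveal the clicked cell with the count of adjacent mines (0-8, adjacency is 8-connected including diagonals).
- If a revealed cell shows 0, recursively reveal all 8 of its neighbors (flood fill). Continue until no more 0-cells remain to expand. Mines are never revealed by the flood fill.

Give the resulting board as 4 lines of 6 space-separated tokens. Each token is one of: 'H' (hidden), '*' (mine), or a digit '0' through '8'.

0 2 H H H H
0 2 H H H H
0 1 1 2 H H
0 0 0 1 H H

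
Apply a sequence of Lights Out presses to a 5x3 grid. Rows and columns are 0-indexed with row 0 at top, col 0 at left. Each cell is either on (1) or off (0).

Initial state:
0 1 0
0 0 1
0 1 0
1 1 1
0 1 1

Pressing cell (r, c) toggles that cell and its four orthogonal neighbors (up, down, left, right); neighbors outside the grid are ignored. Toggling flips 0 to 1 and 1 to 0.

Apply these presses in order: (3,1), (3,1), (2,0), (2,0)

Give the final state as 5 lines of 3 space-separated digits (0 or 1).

After press 1 at (3,1):
0 1 0
0 0 1
0 0 0
0 0 0
0 0 1

After press 2 at (3,1):
0 1 0
0 0 1
0 1 0
1 1 1
0 1 1

After press 3 at (2,0):
0 1 0
1 0 1
1 0 0
0 1 1
0 1 1

After press 4 at (2,0):
0 1 0
0 0 1
0 1 0
1 1 1
0 1 1

Answer: 0 1 0
0 0 1
0 1 0
1 1 1
0 1 1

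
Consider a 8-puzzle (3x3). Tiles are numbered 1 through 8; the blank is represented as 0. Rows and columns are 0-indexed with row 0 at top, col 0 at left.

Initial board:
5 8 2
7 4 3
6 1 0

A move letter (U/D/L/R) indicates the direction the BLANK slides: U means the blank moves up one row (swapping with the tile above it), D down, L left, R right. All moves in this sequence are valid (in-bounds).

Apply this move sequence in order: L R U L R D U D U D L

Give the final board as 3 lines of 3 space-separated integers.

Answer: 5 8 2
7 4 3
6 0 1

Derivation:
After move 1 (L):
5 8 2
7 4 3
6 0 1

After move 2 (R):
5 8 2
7 4 3
6 1 0

After move 3 (U):
5 8 2
7 4 0
6 1 3

After move 4 (L):
5 8 2
7 0 4
6 1 3

After move 5 (R):
5 8 2
7 4 0
6 1 3

After move 6 (D):
5 8 2
7 4 3
6 1 0

After move 7 (U):
5 8 2
7 4 0
6 1 3

After move 8 (D):
5 8 2
7 4 3
6 1 0

After move 9 (U):
5 8 2
7 4 0
6 1 3

After move 10 (D):
5 8 2
7 4 3
6 1 0

After move 11 (L):
5 8 2
7 4 3
6 0 1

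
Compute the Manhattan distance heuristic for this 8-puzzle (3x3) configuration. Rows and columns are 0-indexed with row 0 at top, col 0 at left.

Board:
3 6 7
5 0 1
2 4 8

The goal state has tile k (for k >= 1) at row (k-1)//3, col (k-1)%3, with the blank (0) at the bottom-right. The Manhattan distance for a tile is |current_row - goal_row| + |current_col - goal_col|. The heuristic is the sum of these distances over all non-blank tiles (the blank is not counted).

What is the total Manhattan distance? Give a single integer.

Answer: 18

Derivation:
Tile 3: (0,0)->(0,2) = 2
Tile 6: (0,1)->(1,2) = 2
Tile 7: (0,2)->(2,0) = 4
Tile 5: (1,0)->(1,1) = 1
Tile 1: (1,2)->(0,0) = 3
Tile 2: (2,0)->(0,1) = 3
Tile 4: (2,1)->(1,0) = 2
Tile 8: (2,2)->(2,1) = 1
Sum: 2 + 2 + 4 + 1 + 3 + 3 + 2 + 1 = 18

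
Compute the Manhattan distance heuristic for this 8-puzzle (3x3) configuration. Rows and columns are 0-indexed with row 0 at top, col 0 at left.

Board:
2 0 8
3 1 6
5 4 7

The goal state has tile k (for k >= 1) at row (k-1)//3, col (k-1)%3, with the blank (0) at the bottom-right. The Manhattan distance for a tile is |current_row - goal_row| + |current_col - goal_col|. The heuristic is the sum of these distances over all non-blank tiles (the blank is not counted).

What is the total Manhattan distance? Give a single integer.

Tile 2: (0,0)->(0,1) = 1
Tile 8: (0,2)->(2,1) = 3
Tile 3: (1,0)->(0,2) = 3
Tile 1: (1,1)->(0,0) = 2
Tile 6: (1,2)->(1,2) = 0
Tile 5: (2,0)->(1,1) = 2
Tile 4: (2,1)->(1,0) = 2
Tile 7: (2,2)->(2,0) = 2
Sum: 1 + 3 + 3 + 2 + 0 + 2 + 2 + 2 = 15

Answer: 15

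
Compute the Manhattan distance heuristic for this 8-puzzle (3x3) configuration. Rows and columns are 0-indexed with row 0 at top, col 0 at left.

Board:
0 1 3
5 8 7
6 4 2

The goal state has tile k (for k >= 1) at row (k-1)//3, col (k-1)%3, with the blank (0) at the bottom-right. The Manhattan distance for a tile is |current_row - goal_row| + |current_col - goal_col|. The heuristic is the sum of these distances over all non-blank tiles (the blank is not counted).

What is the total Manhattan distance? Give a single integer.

Tile 1: at (0,1), goal (0,0), distance |0-0|+|1-0| = 1
Tile 3: at (0,2), goal (0,2), distance |0-0|+|2-2| = 0
Tile 5: at (1,0), goal (1,1), distance |1-1|+|0-1| = 1
Tile 8: at (1,1), goal (2,1), distance |1-2|+|1-1| = 1
Tile 7: at (1,2), goal (2,0), distance |1-2|+|2-0| = 3
Tile 6: at (2,0), goal (1,2), distance |2-1|+|0-2| = 3
Tile 4: at (2,1), goal (1,0), distance |2-1|+|1-0| = 2
Tile 2: at (2,2), goal (0,1), distance |2-0|+|2-1| = 3
Sum: 1 + 0 + 1 + 1 + 3 + 3 + 2 + 3 = 14

Answer: 14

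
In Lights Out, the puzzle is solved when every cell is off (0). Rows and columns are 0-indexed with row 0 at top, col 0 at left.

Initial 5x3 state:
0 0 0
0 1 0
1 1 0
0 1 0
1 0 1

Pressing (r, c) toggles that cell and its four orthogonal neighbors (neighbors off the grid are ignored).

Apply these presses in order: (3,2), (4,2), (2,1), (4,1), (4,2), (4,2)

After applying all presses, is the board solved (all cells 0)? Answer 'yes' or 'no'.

Answer: yes

Derivation:
After press 1 at (3,2):
0 0 0
0 1 0
1 1 1
0 0 1
1 0 0

After press 2 at (4,2):
0 0 0
0 1 0
1 1 1
0 0 0
1 1 1

After press 3 at (2,1):
0 0 0
0 0 0
0 0 0
0 1 0
1 1 1

After press 4 at (4,1):
0 0 0
0 0 0
0 0 0
0 0 0
0 0 0

After press 5 at (4,2):
0 0 0
0 0 0
0 0 0
0 0 1
0 1 1

After press 6 at (4,2):
0 0 0
0 0 0
0 0 0
0 0 0
0 0 0

Lights still on: 0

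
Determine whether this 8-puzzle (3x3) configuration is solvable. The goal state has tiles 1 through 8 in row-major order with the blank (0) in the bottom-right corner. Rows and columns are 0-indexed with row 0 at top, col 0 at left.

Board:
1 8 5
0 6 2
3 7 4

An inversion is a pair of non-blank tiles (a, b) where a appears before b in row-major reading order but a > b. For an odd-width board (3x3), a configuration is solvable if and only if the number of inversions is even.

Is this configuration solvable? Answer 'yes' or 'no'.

Inversions (pairs i<j in row-major order where tile[i] > tile[j] > 0): 13
13 is odd, so the puzzle is not solvable.

Answer: no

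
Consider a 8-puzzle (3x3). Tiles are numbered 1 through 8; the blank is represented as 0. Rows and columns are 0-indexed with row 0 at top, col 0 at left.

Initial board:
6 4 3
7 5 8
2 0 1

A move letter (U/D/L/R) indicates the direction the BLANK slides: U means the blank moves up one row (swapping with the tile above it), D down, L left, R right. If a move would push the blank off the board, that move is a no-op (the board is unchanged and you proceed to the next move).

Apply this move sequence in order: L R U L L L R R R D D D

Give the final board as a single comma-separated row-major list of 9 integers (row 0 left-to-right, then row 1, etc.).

Answer: 6, 4, 3, 7, 8, 1, 2, 5, 0

Derivation:
After move 1 (L):
6 4 3
7 5 8
0 2 1

After move 2 (R):
6 4 3
7 5 8
2 0 1

After move 3 (U):
6 4 3
7 0 8
2 5 1

After move 4 (L):
6 4 3
0 7 8
2 5 1

After move 5 (L):
6 4 3
0 7 8
2 5 1

After move 6 (L):
6 4 3
0 7 8
2 5 1

After move 7 (R):
6 4 3
7 0 8
2 5 1

After move 8 (R):
6 4 3
7 8 0
2 5 1

After move 9 (R):
6 4 3
7 8 0
2 5 1

After move 10 (D):
6 4 3
7 8 1
2 5 0

After move 11 (D):
6 4 3
7 8 1
2 5 0

After move 12 (D):
6 4 3
7 8 1
2 5 0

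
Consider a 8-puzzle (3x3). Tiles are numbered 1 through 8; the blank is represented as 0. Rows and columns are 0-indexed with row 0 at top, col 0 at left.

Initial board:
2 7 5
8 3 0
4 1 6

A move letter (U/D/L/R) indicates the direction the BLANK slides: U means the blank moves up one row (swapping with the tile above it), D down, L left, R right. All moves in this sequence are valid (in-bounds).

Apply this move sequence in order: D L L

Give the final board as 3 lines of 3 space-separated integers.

Answer: 2 7 5
8 3 6
0 4 1

Derivation:
After move 1 (D):
2 7 5
8 3 6
4 1 0

After move 2 (L):
2 7 5
8 3 6
4 0 1

After move 3 (L):
2 7 5
8 3 6
0 4 1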